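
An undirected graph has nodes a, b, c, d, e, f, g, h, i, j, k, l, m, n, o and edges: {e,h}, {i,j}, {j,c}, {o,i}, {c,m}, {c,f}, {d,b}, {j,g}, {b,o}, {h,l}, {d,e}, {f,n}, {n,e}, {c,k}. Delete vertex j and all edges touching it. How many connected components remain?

3

With j gone, the remaining components are: {a}; {g}; {b, c, d, e, f, h, i, k, l, m, n, o}.
That is 3 components.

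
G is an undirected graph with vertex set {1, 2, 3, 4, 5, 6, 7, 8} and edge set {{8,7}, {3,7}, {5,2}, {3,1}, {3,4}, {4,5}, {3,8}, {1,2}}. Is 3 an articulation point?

Deleting 3 raises the number of components from 2 to 3, so 3 is a cut vertex.

Yes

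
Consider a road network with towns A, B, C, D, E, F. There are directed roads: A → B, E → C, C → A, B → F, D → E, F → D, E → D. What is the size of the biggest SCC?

{A, B, C, D, E, F} are all mutually reachable — one SCC of size 6.
The largest has 6 vertices.

6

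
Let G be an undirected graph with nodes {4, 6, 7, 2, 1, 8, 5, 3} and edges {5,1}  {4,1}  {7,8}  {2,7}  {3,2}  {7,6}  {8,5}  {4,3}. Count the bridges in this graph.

1

The edges on the cycle 4-3-2-7-8-5-1-4 are not bridges since each lies on that cycle.
But removing 7–6 disconnects 7 from 6 — this is a bridge.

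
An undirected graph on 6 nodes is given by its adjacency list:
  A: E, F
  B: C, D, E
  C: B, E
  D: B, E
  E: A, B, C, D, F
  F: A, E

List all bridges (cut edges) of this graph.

The edges on the cycle E-F-A-E are not bridges since each lies on that cycle.
Every edge lies on some cycle, so there are no bridges.

none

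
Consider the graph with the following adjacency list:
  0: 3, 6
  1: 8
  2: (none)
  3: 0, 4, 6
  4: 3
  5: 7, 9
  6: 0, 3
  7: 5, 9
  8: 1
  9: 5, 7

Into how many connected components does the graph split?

4

2 is isolated — a component by itself.
Starting from 1 we can reach 1, 8. That is one component of size 2.
Starting from 5 we can reach 5, 7, 9. That is one component of size 3.
Starting from 0 we can reach 0, 3, 4, 6. That is one component of size 4.
Total: 4 components.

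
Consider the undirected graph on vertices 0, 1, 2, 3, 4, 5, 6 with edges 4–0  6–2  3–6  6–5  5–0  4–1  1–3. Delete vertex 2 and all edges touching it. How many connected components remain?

With 2 gone, the remaining components are: {0, 1, 3, 4, 5, 6}.
That is 1 component.

1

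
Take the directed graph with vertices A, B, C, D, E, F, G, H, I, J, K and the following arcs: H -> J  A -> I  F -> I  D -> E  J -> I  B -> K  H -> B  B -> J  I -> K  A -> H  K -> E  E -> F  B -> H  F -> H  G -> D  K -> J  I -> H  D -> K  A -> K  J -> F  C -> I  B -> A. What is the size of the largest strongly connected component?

8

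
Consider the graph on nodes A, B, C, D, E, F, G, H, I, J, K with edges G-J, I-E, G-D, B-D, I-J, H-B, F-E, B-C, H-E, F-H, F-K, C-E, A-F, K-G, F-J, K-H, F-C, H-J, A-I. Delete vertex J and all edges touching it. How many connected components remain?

1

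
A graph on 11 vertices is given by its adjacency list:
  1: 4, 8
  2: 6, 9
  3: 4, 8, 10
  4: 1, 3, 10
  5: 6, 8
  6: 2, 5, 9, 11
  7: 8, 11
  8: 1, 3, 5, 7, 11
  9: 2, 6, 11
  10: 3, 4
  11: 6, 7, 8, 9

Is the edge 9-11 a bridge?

No

After removing 9-11, the path 9-6-11 still connects them, so the edge is not a bridge.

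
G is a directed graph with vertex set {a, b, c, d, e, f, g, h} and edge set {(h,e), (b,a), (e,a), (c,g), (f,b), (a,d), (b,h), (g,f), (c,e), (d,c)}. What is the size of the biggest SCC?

{a, b, c, d, e, f, g, h} are all mutually reachable — one SCC of size 8.
The largest has 8 vertices.

8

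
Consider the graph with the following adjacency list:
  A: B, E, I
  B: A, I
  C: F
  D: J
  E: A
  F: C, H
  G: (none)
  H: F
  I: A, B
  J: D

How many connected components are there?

G is isolated — a component by itself.
Starting from D we can reach D, J. That is one component of size 2.
Starting from C we can reach C, F, H. That is one component of size 3.
Starting from A we can reach A, B, E, I. That is one component of size 4.
Total: 4 components.

4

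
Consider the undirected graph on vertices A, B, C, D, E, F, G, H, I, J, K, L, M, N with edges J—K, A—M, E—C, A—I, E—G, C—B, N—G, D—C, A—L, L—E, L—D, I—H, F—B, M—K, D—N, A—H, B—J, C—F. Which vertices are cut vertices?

A

Removing A increases the component count from 1 to 2, so A is a cut vertex.
By contrast removing G leaves 1 component; it is not a cut vertex. No other vertex is a cut vertex either.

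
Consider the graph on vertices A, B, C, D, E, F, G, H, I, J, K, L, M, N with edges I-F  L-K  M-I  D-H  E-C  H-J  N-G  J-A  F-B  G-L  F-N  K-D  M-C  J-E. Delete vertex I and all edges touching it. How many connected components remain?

With I gone, the remaining components are: {A, B, C, D, E, F, G, H, J, K, L, M, N}.
That is 1 component.

1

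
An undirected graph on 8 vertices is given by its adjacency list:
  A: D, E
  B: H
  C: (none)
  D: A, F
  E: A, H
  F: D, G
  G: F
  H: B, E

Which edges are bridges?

A-D, A-E, B-H, D-F, E-H, F-G

removing H-B disconnects H from B; removing D-A disconnects D from A; removing E-A disconnects E from A; removing D-F disconnects D from F — these are bridges.
In total 6 edges are bridges.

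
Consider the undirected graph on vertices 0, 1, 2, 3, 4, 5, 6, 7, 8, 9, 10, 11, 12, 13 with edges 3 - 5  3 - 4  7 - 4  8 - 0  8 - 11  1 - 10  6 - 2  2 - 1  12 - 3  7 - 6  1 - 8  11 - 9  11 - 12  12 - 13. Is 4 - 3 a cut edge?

After removing 4 - 3, the path 4-7-6-2-1-8-11-12-3 still connects them, so the edge is not a bridge.

No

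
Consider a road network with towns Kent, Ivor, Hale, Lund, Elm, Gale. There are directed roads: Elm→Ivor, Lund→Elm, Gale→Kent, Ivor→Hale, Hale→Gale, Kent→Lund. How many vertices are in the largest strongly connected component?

{Elm, Gale, Hale, Ivor, Kent, Lund} are all mutually reachable — one SCC of size 6.
The largest has 6 vertices.

6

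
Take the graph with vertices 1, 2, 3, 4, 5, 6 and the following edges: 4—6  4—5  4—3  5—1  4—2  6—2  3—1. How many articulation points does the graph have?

Removing 4 increases the component count from 1 to 2, so 4 is a cut vertex.
By contrast removing 5 leaves 1 component; it is not a cut vertex. No other vertex is a cut vertex either.

1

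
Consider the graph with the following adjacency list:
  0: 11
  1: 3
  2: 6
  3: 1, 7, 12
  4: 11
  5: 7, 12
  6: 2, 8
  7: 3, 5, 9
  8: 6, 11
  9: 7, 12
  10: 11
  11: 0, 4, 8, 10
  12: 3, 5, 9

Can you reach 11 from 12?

No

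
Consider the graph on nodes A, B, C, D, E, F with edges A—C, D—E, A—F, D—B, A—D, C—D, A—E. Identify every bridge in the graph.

A-F, B-D

The edges on the cycle A-C-D-A are not bridges since each lies on that cycle.
But removing B—D disconnects B from D; removing F—A disconnects F from A — these are bridges.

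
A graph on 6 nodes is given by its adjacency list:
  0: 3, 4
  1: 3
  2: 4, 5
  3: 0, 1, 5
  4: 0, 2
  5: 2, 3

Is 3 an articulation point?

Deleting 3 raises the number of components from 1 to 2, so 3 is a cut vertex.

Yes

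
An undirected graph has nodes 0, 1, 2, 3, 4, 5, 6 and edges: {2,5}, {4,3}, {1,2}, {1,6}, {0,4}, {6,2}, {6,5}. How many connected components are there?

2

Starting from 0 we can reach 0, 3, 4. That is one component of size 3.
Starting from 1 we can reach 1, 2, 5, 6. That is one component of size 4.
Total: 2 components.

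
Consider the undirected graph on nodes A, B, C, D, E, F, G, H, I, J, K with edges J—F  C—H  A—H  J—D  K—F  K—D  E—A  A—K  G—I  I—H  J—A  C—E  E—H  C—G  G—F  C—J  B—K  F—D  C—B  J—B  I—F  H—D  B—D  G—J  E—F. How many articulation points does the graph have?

0

Removing E, for instance, still leaves 1 component. No single vertex removal increases the component count — the graph has no articulation points.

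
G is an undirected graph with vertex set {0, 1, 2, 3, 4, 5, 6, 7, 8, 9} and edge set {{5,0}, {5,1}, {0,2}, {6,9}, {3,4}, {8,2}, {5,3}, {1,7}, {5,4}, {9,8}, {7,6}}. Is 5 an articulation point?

Yes

Deleting 5 raises the number of components from 1 to 2, so 5 is a cut vertex.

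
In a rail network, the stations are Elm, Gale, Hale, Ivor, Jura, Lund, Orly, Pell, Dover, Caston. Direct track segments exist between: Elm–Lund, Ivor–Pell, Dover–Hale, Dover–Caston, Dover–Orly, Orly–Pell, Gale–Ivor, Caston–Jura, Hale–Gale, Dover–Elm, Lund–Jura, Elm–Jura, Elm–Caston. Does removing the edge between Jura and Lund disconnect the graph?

No

After removing Jura–Lund, the path Jura-Elm-Lund still connects them, so the edge is not a bridge.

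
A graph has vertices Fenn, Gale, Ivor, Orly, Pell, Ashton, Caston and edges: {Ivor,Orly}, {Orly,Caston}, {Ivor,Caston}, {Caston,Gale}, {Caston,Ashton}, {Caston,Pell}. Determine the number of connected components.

2

Fenn is isolated — a component by itself.
Starting from Gale we can reach Gale, Ivor, Orly, Pell, Ashton, Caston. That is one component of size 6.
Total: 2 components.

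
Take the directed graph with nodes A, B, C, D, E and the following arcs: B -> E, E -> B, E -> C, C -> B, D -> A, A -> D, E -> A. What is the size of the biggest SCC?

3

{B, C, E} are all mutually reachable — one SCC of size 3.
{A, D} are all mutually reachable — one SCC of size 2.
The largest has 3 vertices.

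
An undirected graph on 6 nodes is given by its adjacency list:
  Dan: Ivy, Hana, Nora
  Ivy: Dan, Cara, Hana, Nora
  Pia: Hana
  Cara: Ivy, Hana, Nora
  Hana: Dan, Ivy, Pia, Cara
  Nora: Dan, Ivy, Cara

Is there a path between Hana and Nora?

Yes

From Hana we can reach Dan, Ivy, Pia, Cara, Hana, Nora, which includes Nora.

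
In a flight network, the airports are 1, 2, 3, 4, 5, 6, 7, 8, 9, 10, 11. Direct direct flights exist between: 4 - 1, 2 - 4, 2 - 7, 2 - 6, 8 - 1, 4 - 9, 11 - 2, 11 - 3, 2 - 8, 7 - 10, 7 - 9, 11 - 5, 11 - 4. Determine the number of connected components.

1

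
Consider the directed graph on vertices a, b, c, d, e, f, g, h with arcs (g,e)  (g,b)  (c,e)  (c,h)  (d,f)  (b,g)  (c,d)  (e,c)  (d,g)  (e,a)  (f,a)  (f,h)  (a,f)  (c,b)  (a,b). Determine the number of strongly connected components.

2

{a, b, c, d, e, f, g} are all mutually reachable — one SCC of size 7.
{h} is an SCC by itself.
That gives 2 strongly connected components.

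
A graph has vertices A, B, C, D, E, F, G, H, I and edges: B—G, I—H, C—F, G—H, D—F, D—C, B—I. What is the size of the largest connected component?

A is isolated — a component by itself.
E is isolated — a component by itself.
Starting from C we can reach C, D, F. That is one component of size 3.
Starting from B we can reach B, G, H, I. That is one component of size 4.
The largest has 4 vertices.

4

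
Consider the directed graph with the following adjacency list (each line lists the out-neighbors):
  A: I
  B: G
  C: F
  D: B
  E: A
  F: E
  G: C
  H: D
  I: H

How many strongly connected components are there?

1

{A, B, C, D, E, F, G, H, I} are all mutually reachable — one SCC of size 9.
That gives 1 strongly connected component.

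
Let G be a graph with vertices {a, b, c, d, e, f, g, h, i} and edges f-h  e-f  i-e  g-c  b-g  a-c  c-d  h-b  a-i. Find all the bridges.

c-d

The edges on the cycle a-i-e-f-h-b-g-c-a are not bridges since each lies on that cycle.
But removing d-c disconnects d from c — this is a bridge.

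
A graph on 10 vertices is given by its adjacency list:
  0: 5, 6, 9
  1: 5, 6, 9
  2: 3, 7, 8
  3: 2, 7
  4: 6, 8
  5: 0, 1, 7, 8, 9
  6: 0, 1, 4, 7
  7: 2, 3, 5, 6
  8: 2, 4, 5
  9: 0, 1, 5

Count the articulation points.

0

Removing 0, for instance, still leaves 1 component. No single vertex removal increases the component count — the graph has no articulation points.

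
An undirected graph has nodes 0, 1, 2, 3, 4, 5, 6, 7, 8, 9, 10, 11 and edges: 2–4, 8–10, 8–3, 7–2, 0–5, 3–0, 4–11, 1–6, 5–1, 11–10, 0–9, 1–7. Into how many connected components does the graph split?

1

Starting from 0 we can reach 0, 1, 2, 3, 4, 5, 6, 7, 8, 9, 10, 11. That is one component of size 12.
Total: 1 component.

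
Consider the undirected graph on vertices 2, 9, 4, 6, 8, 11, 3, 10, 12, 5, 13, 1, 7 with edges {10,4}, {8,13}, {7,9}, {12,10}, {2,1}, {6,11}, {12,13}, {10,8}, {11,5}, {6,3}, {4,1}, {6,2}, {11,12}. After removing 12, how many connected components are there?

2

With 12 gone, the remaining components are: {7, 9}; {1, 2, 3, 4, 5, 6, 8, 10, 11, 13}.
That is 2 components.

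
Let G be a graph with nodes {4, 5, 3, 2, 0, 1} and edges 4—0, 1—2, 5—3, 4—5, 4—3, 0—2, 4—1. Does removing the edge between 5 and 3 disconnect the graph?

After removing 5—3, the path 5-4-3 still connects them, so the edge is not a bridge.

No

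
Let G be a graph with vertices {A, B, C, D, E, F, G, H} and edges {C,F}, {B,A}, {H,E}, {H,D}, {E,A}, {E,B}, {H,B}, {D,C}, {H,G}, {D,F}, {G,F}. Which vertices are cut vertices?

H

Removing H increases the component count from 1 to 2, so H is a cut vertex.
By contrast removing A leaves 1 component; it is not a cut vertex. No other vertex is a cut vertex either.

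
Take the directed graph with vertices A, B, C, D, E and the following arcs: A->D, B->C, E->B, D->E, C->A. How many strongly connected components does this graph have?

1

{A, B, C, D, E} are all mutually reachable — one SCC of size 5.
That gives 1 strongly connected component.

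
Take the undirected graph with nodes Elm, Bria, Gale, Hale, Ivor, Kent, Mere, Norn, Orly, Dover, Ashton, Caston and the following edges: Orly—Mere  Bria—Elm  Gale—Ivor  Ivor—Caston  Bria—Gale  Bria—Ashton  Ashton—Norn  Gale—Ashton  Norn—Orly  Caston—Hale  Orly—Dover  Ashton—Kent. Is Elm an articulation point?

No

Deleting Elm leaves 1 component (was 1), so Elm is not a cut vertex.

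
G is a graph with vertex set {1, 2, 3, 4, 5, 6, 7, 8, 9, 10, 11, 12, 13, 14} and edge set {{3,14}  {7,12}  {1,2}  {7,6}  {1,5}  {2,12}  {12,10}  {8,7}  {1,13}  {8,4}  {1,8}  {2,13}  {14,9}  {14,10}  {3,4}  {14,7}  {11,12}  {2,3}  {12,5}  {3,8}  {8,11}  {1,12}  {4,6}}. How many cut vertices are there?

Removing 14 increases the component count from 1 to 2, so 14 is a cut vertex.
By contrast removing 11 leaves 1 component; it is not a cut vertex. No other vertex is a cut vertex either.

1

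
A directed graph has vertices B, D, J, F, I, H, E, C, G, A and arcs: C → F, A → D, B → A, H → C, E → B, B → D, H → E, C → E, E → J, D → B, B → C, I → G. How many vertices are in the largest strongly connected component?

{A, B, C, D, E} are all mutually reachable — one SCC of size 5.
{H} is an SCC by itself.
{G} is an SCC by itself.
{J} is an SCC by itself.
{I} is an SCC by itself.
(and 1 more singleton SCC)
The largest has 5 vertices.

5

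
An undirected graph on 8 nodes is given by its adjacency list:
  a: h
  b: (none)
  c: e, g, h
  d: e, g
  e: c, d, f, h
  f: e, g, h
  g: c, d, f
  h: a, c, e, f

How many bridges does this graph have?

The edges on the cycle g-c-e-d-g are not bridges since each lies on that cycle.
But removing h-a disconnects h from a — this is a bridge.

1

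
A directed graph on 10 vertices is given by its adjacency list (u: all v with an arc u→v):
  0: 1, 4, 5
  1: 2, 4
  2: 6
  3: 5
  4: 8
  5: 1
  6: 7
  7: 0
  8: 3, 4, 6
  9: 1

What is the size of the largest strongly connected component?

9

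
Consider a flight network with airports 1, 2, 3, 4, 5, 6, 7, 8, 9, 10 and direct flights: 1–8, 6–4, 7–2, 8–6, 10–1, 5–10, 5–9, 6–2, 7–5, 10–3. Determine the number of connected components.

1

Starting from 1 we can reach 1, 2, 3, 4, 5, 6, 7, 8, 9, 10. That is one component of size 10.
Total: 1 component.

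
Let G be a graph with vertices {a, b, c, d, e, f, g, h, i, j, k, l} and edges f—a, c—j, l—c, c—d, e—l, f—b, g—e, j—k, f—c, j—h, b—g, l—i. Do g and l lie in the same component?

From g we can reach a, b, c, d, e, f, g, h, i, j, k, l, which includes l.

Yes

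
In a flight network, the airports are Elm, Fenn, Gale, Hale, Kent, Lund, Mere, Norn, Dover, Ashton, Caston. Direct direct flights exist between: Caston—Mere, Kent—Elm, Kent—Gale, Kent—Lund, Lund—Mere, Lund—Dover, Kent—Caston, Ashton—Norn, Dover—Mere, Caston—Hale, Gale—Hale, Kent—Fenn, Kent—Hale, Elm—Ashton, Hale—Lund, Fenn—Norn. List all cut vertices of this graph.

Kent

Removing Kent increases the component count from 1 to 2, so Kent is a cut vertex.
By contrast removing Fenn leaves 1 component; it is not a cut vertex. No other vertex is a cut vertex either.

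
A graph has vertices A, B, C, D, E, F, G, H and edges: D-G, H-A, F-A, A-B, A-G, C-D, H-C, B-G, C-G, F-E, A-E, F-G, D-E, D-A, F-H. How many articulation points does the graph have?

Removing A, for instance, still leaves 1 component. No single vertex removal increases the component count — the graph has no articulation points.

0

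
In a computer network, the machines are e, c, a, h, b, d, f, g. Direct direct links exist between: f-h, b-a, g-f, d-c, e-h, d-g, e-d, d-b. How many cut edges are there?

The edges on the cycle e-d-g-f-h-e are not bridges since each lies on that cycle.
But removing d-c disconnects d from c; removing d-b disconnects d from b; removing b-a disconnects b from a — these are bridges.
That makes 3 bridges.

3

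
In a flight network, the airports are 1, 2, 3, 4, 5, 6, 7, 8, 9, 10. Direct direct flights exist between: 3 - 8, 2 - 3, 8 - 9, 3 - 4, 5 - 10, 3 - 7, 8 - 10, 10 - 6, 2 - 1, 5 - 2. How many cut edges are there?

The edges on the cycle 5-2-3-8-10-5 are not bridges since each lies on that cycle.
But removing 7 - 3 disconnects 7 from 3; removing 2 - 1 disconnects 2 from 1; removing 8 - 9 disconnects 8 from 9; removing 3 - 4 disconnects 3 from 4 — these are bridges.
In total 5 edges are bridges.

5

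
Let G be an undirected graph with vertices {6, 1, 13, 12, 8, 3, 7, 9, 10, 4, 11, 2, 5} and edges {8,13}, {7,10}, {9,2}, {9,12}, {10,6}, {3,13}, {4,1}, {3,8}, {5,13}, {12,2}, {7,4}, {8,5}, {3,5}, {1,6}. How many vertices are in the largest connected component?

5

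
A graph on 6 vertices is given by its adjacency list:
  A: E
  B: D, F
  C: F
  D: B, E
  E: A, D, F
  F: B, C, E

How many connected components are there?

1

Starting from A we can reach A, B, C, D, E, F. That is one component of size 6.
Total: 1 component.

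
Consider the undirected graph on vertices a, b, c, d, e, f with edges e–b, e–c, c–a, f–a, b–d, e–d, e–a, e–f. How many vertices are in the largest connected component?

Starting from a we can reach a, b, c, d, e, f. That is one component of size 6.
The largest has 6 vertices.

6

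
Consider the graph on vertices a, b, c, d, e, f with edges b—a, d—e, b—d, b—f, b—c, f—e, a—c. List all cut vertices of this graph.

b

Removing b increases the component count from 1 to 2, so b is a cut vertex.
By contrast removing a leaves 1 component; it is not a cut vertex. No other vertex is a cut vertex either.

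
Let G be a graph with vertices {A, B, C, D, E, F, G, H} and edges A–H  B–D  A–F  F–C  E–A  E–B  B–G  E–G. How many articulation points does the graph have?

Removing A increases the component count from 1 to 3, so A is a cut vertex.
Removing B increases the component count from 1 to 2, so B is a cut vertex.
Removing E increases the component count from 1 to 2, so E is a cut vertex.
Likewise F is a cut vertex.
By contrast removing H leaves 1 component; it is not a cut vertex. No other vertex is a cut vertex either.

4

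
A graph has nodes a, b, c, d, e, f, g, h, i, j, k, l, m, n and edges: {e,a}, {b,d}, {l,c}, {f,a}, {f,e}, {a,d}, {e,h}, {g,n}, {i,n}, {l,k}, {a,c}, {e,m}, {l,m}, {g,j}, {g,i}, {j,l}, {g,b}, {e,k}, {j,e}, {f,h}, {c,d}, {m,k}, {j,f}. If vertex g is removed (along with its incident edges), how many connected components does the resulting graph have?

2

With g gone, the remaining components are: {i, n}; {a, b, c, d, e, f, h, j, k, l, m}.
That is 2 components.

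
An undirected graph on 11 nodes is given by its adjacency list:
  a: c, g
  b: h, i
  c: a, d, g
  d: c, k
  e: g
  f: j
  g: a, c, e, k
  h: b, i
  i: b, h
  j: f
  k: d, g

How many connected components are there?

3

Starting from f we can reach f, j. That is one component of size 2.
Starting from b we can reach b, h, i. That is one component of size 3.
Starting from a we can reach a, c, d, e, g, k. That is one component of size 6.
Total: 3 components.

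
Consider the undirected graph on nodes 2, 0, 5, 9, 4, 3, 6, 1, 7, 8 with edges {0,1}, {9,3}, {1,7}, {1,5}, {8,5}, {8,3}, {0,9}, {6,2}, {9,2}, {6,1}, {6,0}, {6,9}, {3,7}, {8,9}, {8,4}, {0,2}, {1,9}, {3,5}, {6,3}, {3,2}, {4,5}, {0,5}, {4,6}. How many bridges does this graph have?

0

The edges on the cycle 0-1-7-3-9-0 are not bridges since each lies on that cycle.
Every edge lies on some cycle, so there are no bridges.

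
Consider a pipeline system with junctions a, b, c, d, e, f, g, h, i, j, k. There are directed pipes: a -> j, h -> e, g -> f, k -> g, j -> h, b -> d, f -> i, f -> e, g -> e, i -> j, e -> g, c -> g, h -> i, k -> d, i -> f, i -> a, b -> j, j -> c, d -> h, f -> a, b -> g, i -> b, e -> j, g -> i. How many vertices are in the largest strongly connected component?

10

{a, b, c, d, e, f, g, h, i, j} are all mutually reachable — one SCC of size 10.
{k} is an SCC by itself.
The largest has 10 vertices.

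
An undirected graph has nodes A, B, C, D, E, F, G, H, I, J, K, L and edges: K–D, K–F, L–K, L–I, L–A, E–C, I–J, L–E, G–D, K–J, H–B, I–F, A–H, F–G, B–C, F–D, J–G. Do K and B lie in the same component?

From K we can reach A, B, C, D, E, F, G, H, I, J, K, L, which includes B.

Yes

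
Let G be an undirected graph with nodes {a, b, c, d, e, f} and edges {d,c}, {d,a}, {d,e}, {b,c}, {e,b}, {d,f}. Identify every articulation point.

d

Removing d increases the component count from 1 to 3, so d is a cut vertex.
By contrast removing f leaves 1 component; it is not a cut vertex. No other vertex is a cut vertex either.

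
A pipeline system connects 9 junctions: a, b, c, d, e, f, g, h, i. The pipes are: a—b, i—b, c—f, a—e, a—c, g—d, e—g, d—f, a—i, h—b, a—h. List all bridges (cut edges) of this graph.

none

The edges on the cycle a-h-b-a are not bridges since each lies on that cycle.
Every edge lies on some cycle, so there are no bridges.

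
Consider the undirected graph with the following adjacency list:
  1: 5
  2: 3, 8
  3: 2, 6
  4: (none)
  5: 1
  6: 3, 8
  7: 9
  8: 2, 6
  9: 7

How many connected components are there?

4 is isolated — a component by itself.
Starting from 7 we can reach 7, 9. That is one component of size 2.
Starting from 1 we can reach 1, 5. That is one component of size 2.
Starting from 2 we can reach 2, 3, 6, 8. That is one component of size 4.
Total: 4 components.

4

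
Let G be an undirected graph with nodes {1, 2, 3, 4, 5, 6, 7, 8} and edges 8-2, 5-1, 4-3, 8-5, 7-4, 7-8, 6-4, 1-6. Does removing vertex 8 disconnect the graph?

Yes

Deleting 8 raises the number of components from 1 to 2, so 8 is a cut vertex.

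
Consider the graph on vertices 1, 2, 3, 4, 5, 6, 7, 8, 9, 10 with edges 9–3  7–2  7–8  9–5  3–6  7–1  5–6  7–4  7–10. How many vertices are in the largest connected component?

6

Starting from 3 we can reach 3, 5, 6, 9. That is one component of size 4.
Starting from 1 we can reach 1, 2, 4, 7, 8, 10. That is one component of size 6.
The largest has 6 vertices.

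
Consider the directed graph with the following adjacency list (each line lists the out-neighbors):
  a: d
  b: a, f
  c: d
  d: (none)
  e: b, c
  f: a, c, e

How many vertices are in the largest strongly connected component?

{b, e, f} are all mutually reachable — one SCC of size 3.
{a} is an SCC by itself.
{c} is an SCC by itself.
{d} is an SCC by itself.
The largest has 3 vertices.

3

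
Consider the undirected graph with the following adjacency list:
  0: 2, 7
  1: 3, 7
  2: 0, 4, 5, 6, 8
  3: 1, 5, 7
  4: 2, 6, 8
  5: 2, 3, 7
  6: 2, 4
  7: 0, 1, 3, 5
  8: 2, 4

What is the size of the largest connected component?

9

Starting from 0 we can reach 0, 1, 2, 3, 4, 5, 6, 7, 8. That is one component of size 9.
The largest has 9 vertices.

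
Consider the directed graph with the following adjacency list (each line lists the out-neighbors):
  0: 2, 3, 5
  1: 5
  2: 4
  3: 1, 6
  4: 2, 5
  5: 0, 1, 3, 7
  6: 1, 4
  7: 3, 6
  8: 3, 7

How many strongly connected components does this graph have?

{0, 1, 2, 3, 4, 5, 6, 7} are all mutually reachable — one SCC of size 8.
{8} is an SCC by itself.
That gives 2 strongly connected components.

2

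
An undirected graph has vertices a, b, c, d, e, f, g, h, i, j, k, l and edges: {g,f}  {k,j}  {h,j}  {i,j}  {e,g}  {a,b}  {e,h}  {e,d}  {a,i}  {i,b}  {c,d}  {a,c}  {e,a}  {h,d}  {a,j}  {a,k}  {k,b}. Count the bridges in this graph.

2

The edges on the cycle a-k-b-a are not bridges since each lies on that cycle.
But removing g–f disconnects g from f; removing g–e disconnects g from e — these are bridges.
That makes 2 bridges.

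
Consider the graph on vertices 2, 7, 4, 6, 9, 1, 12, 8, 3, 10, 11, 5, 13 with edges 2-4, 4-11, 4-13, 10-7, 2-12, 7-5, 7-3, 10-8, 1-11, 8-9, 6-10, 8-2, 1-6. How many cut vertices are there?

Removing 2 increases the component count from 1 to 2, so 2 is a cut vertex.
Removing 4 increases the component count from 1 to 2, so 4 is a cut vertex.
Removing 7 increases the component count from 1 to 3, so 7 is a cut vertex.
Likewise 8, 10 are cut vertices.
By contrast removing 1 leaves 1 component; it is not a cut vertex. No other vertex is a cut vertex either.

5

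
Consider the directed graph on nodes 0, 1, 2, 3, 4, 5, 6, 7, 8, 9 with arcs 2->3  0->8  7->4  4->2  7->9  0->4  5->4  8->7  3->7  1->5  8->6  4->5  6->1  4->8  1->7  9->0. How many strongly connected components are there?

1

{0, 1, 2, 3, 4, 5, 6, 7, 8, 9} are all mutually reachable — one SCC of size 10.
That gives 1 strongly connected component.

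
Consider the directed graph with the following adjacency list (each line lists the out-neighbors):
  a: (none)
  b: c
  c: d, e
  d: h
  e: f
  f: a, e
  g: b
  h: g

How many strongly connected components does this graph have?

3

{b, c, d, g, h} are all mutually reachable — one SCC of size 5.
{e, f} are all mutually reachable — one SCC of size 2.
{a} is an SCC by itself.
That gives 3 strongly connected components.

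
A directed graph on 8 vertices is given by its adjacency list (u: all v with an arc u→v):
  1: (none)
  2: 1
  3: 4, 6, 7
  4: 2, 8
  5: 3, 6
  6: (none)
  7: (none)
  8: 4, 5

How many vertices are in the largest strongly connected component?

4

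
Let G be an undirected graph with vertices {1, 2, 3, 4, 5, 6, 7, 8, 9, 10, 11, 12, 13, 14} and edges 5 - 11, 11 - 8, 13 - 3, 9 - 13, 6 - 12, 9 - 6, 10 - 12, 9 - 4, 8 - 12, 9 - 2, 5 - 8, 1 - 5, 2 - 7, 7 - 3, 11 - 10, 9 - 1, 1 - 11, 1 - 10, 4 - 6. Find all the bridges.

none

The edges on the cycle 9-2-7-3-13-9 are not bridges since each lies on that cycle.
Every edge lies on some cycle, so there are no bridges.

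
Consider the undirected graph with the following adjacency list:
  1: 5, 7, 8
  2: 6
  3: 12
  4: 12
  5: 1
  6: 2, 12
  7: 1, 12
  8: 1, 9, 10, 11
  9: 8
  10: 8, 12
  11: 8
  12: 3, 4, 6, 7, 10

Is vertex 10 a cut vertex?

No

Deleting 10 leaves 1 component (was 1) (its neighbors 8, 12 remain connected to each other), so 10 is not a cut vertex.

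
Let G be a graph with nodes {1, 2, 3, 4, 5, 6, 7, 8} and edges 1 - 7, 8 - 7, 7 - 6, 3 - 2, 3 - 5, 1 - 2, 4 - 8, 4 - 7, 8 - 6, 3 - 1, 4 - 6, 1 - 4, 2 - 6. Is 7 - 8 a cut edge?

After removing 7 - 8, the path 7-4-8 still connects them, so the edge is not a bridge.

No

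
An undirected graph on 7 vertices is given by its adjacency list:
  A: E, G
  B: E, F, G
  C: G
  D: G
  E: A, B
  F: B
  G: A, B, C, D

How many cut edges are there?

3

The edges on the cycle G-B-E-A-G are not bridges since each lies on that cycle.
But removing B-F disconnects B from F; removing G-D disconnects G from D; removing G-C disconnects G from C — these are bridges.
That makes 3 bridges.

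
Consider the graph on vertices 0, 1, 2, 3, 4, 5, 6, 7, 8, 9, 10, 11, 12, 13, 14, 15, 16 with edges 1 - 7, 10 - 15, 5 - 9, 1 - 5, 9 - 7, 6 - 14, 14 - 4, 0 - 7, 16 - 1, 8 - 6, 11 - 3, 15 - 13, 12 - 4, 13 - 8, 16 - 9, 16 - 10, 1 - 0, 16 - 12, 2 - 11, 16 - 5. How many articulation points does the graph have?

2

Removing 11 increases the component count from 2 to 3, so 11 is a cut vertex.
Removing 16 increases the component count from 2 to 3, so 16 is a cut vertex.
By contrast removing 13 leaves 2 components; it is not a cut vertex. No other vertex is a cut vertex either.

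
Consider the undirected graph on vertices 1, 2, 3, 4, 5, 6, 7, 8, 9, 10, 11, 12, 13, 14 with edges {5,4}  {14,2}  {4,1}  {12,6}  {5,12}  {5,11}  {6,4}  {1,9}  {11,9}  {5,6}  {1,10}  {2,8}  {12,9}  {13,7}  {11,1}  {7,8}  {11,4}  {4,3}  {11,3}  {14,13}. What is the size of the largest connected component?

9

Starting from 2 we can reach 2, 7, 8, 13, 14. That is one component of size 5.
Starting from 1 we can reach 1, 3, 4, 5, 6, 9, 10, 11, 12. That is one component of size 9.
The largest has 9 vertices.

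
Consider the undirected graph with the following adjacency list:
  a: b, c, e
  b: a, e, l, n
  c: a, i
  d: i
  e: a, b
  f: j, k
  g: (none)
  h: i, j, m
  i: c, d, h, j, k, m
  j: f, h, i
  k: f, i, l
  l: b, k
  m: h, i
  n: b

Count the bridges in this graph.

2

The edges on the cycle i-m-h-i are not bridges since each lies on that cycle.
But removing b-n disconnects b from n; removing d-i disconnects d from i — these are bridges.
That makes 2 bridges.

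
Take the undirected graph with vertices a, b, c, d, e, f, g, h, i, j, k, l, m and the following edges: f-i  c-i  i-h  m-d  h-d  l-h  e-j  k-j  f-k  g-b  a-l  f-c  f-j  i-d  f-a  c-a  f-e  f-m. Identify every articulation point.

f

Removing f increases the component count from 2 to 3, so f is a cut vertex.
By contrast removing h leaves 2 components; it is not a cut vertex. No other vertex is a cut vertex either.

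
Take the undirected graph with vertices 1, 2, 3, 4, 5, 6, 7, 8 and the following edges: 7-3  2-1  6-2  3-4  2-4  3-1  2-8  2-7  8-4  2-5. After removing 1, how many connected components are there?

1

With 1 gone, the remaining components are: {2, 3, 4, 5, 6, 7, 8}.
That is 1 component.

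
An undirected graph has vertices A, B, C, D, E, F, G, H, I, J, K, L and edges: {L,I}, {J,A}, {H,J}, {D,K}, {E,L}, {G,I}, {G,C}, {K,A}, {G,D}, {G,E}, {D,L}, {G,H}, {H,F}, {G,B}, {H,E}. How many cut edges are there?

The edges on the cycle G-H-E-L-D-G are not bridges since each lies on that cycle.
But removing B - G disconnects B from G; removing H - F disconnects H from F; removing C - G disconnects C from G — these are bridges.
That makes 3 bridges.

3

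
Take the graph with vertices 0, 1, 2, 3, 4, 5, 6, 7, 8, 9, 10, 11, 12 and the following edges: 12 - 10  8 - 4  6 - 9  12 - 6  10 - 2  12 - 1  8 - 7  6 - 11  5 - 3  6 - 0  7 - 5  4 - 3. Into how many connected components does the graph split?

Starting from 3 we can reach 3, 4, 5, 7, 8. That is one component of size 5.
Starting from 0 we can reach 0, 1, 2, 6, 9, 10, 11, 12. That is one component of size 8.
Total: 2 components.

2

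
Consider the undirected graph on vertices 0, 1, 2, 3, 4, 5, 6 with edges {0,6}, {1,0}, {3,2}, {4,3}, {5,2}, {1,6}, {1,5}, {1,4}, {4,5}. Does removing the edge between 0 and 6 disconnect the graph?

After removing 0-6, the path 0-1-6 still connects them, so the edge is not a bridge.

No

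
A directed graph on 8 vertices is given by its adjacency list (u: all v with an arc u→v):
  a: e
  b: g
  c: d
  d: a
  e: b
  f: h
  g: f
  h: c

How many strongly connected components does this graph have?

1

{a, b, c, d, e, f, g, h} are all mutually reachable — one SCC of size 8.
That gives 1 strongly connected component.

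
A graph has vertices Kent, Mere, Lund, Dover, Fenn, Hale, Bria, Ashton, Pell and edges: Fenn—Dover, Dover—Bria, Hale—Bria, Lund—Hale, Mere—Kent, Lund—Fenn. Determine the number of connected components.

Pell is isolated — a component by itself.
Ashton is isolated — a component by itself.
Starting from Kent we can reach Kent, Mere. That is one component of size 2.
Starting from Bria we can reach Bria, Fenn, Hale, Lund, Dover. That is one component of size 5.
Total: 4 components.

4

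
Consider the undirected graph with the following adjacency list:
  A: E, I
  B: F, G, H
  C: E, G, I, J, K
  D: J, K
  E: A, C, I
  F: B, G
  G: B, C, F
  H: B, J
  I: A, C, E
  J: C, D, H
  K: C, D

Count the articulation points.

Removing C increases the component count from 1 to 2, so C is a cut vertex.
By contrast removing A leaves 1 component; it is not a cut vertex. No other vertex is a cut vertex either.

1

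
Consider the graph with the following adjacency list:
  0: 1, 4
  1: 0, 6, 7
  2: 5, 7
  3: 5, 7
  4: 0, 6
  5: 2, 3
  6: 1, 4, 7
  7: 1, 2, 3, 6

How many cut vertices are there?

1

Removing 7 increases the component count from 1 to 2, so 7 is a cut vertex.
By contrast removing 3 leaves 1 component; it is not a cut vertex. No other vertex is a cut vertex either.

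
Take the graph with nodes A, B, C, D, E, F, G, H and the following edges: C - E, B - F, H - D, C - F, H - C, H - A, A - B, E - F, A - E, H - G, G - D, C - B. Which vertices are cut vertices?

H

Removing H increases the component count from 1 to 2, so H is a cut vertex.
By contrast removing D leaves 1 component; it is not a cut vertex. No other vertex is a cut vertex either.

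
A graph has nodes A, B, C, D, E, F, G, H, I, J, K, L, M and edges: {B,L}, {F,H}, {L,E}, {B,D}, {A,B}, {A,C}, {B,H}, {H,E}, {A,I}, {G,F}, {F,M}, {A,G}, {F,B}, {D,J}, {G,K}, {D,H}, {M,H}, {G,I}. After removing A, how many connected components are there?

2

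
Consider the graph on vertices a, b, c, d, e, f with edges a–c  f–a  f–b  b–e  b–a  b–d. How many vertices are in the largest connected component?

6

Starting from a we can reach a, b, c, d, e, f. That is one component of size 6.
The largest has 6 vertices.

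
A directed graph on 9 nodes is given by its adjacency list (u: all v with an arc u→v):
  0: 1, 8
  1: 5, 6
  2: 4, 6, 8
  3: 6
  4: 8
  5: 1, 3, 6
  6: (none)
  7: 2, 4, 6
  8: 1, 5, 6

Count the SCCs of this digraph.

{1, 5} are all mutually reachable — one SCC of size 2.
{8} is an SCC by itself.
{7} is an SCC by itself.
{6} is an SCC by itself.
{4} is an SCC by itself.
(and 3 more singleton SCCs)
That gives 8 strongly connected components.

8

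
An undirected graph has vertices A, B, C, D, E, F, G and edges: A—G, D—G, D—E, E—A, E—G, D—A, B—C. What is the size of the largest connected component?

F is isolated — a component by itself.
Starting from B we can reach B, C. That is one component of size 2.
Starting from A we can reach A, D, E, G. That is one component of size 4.
The largest has 4 vertices.

4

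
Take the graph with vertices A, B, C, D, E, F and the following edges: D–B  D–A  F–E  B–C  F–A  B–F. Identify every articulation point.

B, F

Removing B increases the component count from 1 to 2, so B is a cut vertex.
Removing F increases the component count from 1 to 2, so F is a cut vertex.
By contrast removing E leaves 1 component; it is not a cut vertex. No other vertex is a cut vertex either.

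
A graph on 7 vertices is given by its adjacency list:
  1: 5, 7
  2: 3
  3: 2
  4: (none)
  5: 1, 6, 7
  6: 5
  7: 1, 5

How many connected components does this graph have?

4 is isolated — a component by itself.
Starting from 2 we can reach 2, 3. That is one component of size 2.
Starting from 1 we can reach 1, 5, 6, 7. That is one component of size 4.
Total: 3 components.

3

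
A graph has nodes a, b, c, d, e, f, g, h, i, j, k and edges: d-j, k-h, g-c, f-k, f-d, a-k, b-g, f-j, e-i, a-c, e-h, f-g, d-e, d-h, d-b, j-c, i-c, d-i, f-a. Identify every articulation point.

Removing c, for instance, still leaves 1 component. No single vertex removal increases the component count — the graph has no articulation points.

none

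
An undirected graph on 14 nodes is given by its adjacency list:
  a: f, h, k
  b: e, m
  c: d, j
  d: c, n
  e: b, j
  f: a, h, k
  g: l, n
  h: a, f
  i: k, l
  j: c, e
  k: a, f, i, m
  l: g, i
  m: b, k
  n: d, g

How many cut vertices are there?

Removing k increases the component count from 1 to 2, so k is a cut vertex.
By contrast removing h leaves 1 component; it is not a cut vertex. No other vertex is a cut vertex either.

1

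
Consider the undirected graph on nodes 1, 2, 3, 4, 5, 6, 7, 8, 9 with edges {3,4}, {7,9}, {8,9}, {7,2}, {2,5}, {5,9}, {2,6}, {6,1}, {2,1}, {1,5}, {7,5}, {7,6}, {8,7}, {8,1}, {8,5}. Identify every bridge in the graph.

The edges on the cycle 7-2-6-7 are not bridges since each lies on that cycle.
But removing 4—3 disconnects 4 from 3 — this is a bridge.

3-4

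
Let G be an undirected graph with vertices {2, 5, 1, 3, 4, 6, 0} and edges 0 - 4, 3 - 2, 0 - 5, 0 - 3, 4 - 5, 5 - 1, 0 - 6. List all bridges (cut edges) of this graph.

The edges on the cycle 0-4-5-0 are not bridges since each lies on that cycle.
But removing 5 - 1 disconnects 5 from 1; removing 3 - 2 disconnects 3 from 2; removing 0 - 3 disconnects 0 from 3; removing 0 - 6 disconnects 0 from 6 — these are bridges.

0-3, 0-6, 1-5, 2-3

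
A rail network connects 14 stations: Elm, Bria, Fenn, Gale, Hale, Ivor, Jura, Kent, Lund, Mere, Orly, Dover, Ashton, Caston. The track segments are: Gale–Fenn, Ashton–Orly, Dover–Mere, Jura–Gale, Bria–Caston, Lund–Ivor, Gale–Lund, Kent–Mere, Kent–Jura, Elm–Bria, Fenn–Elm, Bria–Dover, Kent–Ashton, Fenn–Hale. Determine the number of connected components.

Starting from Elm we can reach Elm, Bria, Fenn, Gale, Hale, Ivor, Jura, Kent, Lund, Mere, Orly, Dover, Ashton, Caston. That is one component of size 14.
Total: 1 component.

1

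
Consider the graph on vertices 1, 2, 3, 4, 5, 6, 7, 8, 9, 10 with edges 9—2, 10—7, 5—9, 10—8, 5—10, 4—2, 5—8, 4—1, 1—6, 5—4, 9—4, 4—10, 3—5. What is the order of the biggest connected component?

10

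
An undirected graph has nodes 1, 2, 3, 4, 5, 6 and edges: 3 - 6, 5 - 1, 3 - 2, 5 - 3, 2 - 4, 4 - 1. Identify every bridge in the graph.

3-6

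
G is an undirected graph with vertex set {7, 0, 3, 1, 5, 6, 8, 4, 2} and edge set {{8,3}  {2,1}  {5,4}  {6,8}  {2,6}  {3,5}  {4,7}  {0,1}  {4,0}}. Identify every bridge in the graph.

The edges on the cycle 2-6-8-3-5-4-0-1-2 are not bridges since each lies on that cycle.
But removing 7–4 disconnects 7 from 4 — this is a bridge.

4-7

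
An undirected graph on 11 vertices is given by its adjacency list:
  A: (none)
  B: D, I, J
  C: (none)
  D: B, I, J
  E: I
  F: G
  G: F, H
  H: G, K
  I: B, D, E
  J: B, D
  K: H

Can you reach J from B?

From B we can reach B, D, E, I, J, which includes J.

Yes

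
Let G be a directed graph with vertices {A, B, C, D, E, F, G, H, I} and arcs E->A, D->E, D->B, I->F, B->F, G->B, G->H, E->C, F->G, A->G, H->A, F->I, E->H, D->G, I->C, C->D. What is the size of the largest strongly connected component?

{A, B, C, D, E, F, G, H, I} are all mutually reachable — one SCC of size 9.
The largest has 9 vertices.

9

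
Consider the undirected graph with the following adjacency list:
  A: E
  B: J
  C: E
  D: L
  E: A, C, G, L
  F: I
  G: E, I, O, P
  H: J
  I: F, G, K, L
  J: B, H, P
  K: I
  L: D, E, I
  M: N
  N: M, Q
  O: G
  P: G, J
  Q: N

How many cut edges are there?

The edges on the cycle E-G-I-L-E are not bridges since each lies on that cycle.
But removing E-A disconnects E from A; removing G-P disconnects G from P; removing P-J disconnects P from J; removing L-D disconnects L from D — these are bridges.
In total 12 edges are bridges.

12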